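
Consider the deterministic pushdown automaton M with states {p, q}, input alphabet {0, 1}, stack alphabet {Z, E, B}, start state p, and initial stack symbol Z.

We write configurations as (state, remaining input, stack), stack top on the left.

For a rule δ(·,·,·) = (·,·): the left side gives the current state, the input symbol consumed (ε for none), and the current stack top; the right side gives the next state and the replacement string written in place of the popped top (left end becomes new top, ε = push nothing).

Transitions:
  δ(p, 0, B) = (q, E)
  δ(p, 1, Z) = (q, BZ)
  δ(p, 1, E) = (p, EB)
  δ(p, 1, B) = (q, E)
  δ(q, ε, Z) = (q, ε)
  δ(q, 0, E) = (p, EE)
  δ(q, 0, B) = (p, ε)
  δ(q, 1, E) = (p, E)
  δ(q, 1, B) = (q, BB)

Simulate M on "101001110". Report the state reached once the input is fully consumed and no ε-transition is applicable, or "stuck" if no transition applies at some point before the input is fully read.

stuck

(p, 101001110, Z)
  read 1, top Z: go to q, push BZ → (q, 01001110, BZ)
  read 0, top B: go to p, push ε → (p, 1001110, Z)
  read 1, top Z: go to q, push BZ → (q, 001110, BZ)
  read 0, top B: go to p, push ε → (p, 01110, Z)
No transition for (p, 0, top Z); M blocks with input 01110 remaining.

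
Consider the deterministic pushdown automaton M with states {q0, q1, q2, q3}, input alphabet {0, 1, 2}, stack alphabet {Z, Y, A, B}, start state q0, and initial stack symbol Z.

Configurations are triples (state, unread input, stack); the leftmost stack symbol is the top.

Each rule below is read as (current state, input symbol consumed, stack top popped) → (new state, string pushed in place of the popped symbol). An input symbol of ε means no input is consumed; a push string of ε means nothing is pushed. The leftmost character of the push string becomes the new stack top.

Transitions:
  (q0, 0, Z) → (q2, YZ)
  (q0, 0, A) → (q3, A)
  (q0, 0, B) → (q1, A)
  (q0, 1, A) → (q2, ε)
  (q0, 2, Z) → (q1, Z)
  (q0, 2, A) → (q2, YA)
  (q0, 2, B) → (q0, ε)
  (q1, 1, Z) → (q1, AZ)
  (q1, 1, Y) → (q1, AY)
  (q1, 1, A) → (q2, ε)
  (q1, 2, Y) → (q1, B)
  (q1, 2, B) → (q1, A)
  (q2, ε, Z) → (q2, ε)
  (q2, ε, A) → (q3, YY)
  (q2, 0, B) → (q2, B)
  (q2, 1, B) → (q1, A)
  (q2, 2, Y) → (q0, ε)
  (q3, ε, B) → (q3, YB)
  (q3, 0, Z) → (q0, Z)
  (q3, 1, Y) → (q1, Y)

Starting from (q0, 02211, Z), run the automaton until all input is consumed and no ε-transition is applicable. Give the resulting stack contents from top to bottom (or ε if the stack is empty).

(q0, 02211, Z)
  read 0, top Z: go to q2, push YZ → (q2, 2211, YZ)
  read 2, top Y: go to q0, push ε → (q0, 211, Z)
  read 2, top Z: go to q1, push Z → (q1, 11, Z)
  read 1, top Z: go to q1, push AZ → (q1, 1, AZ)
  read 1, top A: go to q2, push ε → (q2, ε, Z)
  ε-move, top Z: go to q2, push ε → (q2, ε, ε)
All input consumed in state q2 with stack ε.

ε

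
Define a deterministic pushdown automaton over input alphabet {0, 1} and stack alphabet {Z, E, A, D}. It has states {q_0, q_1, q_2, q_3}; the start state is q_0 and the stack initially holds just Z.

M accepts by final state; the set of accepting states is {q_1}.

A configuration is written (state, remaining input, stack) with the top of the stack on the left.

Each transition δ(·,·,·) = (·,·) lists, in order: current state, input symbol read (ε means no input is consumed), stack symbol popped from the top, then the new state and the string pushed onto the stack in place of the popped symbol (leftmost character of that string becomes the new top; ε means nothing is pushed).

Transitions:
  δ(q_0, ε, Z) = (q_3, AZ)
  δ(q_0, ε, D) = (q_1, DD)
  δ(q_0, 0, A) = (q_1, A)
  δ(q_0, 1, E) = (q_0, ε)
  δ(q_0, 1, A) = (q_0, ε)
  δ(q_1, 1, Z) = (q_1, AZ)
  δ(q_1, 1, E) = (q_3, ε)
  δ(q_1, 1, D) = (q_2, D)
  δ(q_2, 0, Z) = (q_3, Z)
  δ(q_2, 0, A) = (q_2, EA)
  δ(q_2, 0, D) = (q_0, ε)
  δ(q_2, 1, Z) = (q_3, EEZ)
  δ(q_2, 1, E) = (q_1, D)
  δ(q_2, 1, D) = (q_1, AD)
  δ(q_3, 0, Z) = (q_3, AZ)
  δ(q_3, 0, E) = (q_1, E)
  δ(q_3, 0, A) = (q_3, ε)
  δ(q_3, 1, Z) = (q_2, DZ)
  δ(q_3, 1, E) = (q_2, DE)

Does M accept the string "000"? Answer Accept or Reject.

(q_0, 000, Z)
  ε-move, top Z: go to q_3, push AZ → (q_3, 000, AZ)
  read 0, top A: go to q_3, push ε → (q_3, 00, Z)
  read 0, top Z: go to q_3, push AZ → (q_3, 0, AZ)
  read 0, top A: go to q_3, push ε → (q_3, ε, Z)
All input consumed; state q_3 ∉ F and no further ε-move applies.

Reject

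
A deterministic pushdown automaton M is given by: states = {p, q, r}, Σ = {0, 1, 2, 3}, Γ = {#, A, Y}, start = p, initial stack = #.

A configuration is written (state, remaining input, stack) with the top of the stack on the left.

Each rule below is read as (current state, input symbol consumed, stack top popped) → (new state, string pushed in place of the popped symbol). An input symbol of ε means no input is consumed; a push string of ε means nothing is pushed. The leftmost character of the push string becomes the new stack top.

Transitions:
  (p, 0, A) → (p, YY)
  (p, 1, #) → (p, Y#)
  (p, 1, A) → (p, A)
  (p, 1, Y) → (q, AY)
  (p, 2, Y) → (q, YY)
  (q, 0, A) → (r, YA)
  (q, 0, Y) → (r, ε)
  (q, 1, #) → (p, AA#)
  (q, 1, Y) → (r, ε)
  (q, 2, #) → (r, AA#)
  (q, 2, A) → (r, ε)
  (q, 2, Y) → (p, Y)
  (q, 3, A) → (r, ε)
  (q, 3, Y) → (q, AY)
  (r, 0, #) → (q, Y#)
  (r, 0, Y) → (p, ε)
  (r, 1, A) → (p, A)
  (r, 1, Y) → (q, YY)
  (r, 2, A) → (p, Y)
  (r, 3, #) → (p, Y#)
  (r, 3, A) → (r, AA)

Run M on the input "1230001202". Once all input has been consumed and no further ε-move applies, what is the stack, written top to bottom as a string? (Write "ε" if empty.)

YYYY#

(p, 1230001202, #) ⊢ (p, 230001202, Y#) ⊢ (q, 30001202, YY#) ⊢ (q, 0001202, AYY#) ⊢ (r, 001202, YAYY#) ⊢ (p, 01202, AYY#) ⊢ (p, 1202, YYYY#) ⊢ (q, 202, AYYYY#) ⊢ (r, 02, YYYY#) ⊢ (p, 2, YYY#) ⊢ (q, ε, YYYY#)
All input consumed in state q with stack YYYY#.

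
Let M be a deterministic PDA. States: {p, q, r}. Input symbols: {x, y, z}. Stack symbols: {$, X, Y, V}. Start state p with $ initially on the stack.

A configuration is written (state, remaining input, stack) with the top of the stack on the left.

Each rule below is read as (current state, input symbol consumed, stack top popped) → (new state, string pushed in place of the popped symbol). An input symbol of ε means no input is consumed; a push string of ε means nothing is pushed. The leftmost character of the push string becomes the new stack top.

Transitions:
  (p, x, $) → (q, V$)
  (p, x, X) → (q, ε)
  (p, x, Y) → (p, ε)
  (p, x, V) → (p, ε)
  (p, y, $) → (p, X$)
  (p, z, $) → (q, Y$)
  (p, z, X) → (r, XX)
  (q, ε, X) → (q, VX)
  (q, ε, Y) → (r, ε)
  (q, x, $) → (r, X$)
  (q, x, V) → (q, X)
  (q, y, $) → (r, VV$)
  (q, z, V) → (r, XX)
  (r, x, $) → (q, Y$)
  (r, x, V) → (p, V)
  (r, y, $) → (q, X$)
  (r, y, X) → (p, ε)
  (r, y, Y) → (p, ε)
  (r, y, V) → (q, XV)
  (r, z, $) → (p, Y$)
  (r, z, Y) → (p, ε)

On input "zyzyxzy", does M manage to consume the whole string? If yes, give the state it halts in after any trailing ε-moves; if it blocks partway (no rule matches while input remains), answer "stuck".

p

(p, zyzyxzy, $)
  read z, top $: go to q, push Y$ → (q, yzyxzy, Y$)
  ε-move, top Y: go to r, push ε → (r, yzyxzy, $)
  read y, top $: go to q, push X$ → (q, zyxzy, X$)
  ε-move, top X: go to q, push VX → (q, zyxzy, VX$)
  read z, top V: go to r, push XX → (r, yxzy, XXX$)
  read y, top X: go to p, push ε → (p, xzy, XX$)
  read x, top X: go to q, push ε → (q, zy, X$)
  ε-move, top X: go to q, push VX → (q, zy, VX$)
  read z, top V: go to r, push XX → (r, y, XXX$)
  read y, top X: go to p, push ε → (p, ε, XX$)
All input consumed; M is in state p.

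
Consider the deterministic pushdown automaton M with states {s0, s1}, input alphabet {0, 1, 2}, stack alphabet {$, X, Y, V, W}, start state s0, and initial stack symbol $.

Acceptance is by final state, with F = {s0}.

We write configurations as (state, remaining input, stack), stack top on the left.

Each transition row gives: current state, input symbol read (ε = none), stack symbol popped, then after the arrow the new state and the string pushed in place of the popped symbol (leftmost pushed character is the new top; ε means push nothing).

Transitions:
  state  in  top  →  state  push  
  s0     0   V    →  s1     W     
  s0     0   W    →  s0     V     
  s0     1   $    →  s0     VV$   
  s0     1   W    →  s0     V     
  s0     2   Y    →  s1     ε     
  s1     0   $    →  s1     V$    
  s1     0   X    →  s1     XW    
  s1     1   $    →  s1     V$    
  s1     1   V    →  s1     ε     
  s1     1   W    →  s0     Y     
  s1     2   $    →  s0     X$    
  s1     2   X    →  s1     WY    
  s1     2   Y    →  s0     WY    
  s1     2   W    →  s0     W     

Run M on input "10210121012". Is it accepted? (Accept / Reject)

(s0, 10210121012, $)
  read 1, top $: go to s0, push VV$ → (s0, 0210121012, VV$)
  read 0, top V: go to s1, push W → (s1, 210121012, WV$)
  read 2, top W: go to s0, push W → (s0, 10121012, WV$)
  read 1, top W: go to s0, push V → (s0, 0121012, VV$)
  read 0, top V: go to s1, push W → (s1, 121012, WV$)
  read 1, top W: go to s0, push Y → (s0, 21012, YV$)
  read 2, top Y: go to s1, push ε → (s1, 1012, V$)
  read 1, top V: go to s1, push ε → (s1, 012, $)
  read 0, top $: go to s1, push V$ → (s1, 12, V$)
  read 1, top V: go to s1, push ε → (s1, 2, $)
  read 2, top $: go to s0, push X$ → (s0, ε, X$)
All input consumed; state s0 ∈ F.

Accept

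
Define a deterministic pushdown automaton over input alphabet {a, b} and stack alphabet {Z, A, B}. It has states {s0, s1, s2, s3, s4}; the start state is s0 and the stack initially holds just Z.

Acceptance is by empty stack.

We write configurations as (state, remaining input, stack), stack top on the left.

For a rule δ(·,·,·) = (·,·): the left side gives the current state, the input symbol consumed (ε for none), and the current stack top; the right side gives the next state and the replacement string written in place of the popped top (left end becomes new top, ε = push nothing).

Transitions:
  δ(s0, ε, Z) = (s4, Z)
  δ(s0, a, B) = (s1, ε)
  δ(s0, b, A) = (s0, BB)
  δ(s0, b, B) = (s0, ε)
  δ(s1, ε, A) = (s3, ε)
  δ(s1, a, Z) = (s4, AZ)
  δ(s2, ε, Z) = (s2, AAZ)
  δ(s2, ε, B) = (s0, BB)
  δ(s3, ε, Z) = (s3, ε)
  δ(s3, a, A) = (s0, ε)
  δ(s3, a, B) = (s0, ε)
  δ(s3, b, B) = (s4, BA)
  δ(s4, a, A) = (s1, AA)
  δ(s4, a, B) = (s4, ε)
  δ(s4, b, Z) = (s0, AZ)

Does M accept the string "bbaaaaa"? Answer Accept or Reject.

(s0, bbaaaaa, Z)
  ε-move, top Z: go to s4, push Z → (s4, bbaaaaa, Z)
  read b, top Z: go to s0, push AZ → (s0, baaaaa, AZ)
  read b, top A: go to s0, push BB → (s0, aaaaa, BBZ)
  read a, top B: go to s1, push ε → (s1, aaaa, BZ)
No transition applies at (s1, aaaa, BZ); input not fully consumed.

Reject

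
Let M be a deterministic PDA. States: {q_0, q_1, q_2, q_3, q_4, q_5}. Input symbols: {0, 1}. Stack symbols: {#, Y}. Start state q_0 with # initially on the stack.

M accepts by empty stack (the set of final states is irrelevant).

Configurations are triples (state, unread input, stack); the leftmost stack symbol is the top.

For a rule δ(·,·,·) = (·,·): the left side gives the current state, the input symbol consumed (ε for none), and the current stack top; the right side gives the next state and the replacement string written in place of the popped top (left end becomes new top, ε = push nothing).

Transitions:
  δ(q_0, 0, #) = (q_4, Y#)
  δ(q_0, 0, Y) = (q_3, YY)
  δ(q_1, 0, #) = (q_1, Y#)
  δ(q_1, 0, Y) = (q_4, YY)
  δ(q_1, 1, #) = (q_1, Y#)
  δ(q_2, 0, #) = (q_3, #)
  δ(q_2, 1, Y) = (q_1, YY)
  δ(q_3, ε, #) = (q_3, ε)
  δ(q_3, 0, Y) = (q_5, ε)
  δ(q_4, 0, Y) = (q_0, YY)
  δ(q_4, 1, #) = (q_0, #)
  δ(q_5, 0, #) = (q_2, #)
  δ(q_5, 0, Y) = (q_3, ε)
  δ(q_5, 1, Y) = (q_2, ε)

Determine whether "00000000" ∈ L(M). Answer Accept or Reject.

(q_0, 00000000, #)
  read 0, top #: go to q_4, push Y# → (q_4, 0000000, Y#)
  read 0, top Y: go to q_0, push YY → (q_0, 000000, YY#)
  read 0, top Y: go to q_3, push YY → (q_3, 00000, YYY#)
  read 0, top Y: go to q_5, push ε → (q_5, 0000, YY#)
  read 0, top Y: go to q_3, push ε → (q_3, 000, Y#)
  read 0, top Y: go to q_5, push ε → (q_5, 00, #)
  read 0, top #: go to q_2, push # → (q_2, 0, #)
  read 0, top #: go to q_3, push # → (q_3, ε, #)
  ε-move, top #: go to q_3, push ε → (q_3, ε, ε)
All input consumed and the stack is empty.

Accept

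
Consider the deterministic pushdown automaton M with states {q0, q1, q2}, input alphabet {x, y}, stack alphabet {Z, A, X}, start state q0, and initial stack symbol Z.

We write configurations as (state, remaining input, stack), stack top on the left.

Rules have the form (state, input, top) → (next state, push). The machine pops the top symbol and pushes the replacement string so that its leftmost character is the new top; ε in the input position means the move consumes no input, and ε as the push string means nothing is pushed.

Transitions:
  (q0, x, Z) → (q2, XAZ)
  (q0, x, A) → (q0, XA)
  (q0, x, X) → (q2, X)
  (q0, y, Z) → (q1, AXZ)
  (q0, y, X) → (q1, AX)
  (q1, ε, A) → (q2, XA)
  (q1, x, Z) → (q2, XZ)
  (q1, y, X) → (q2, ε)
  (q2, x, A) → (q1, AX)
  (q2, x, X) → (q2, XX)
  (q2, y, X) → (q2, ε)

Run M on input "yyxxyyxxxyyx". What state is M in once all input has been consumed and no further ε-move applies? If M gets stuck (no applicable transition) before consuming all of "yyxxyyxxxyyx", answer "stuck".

(q0, yyxxyyxxxyyx, Z)
  read y, top Z: go to q1, push AXZ → (q1, yxxyyxxxyyx, AXZ)
  ε-move, top A: go to q2, push XA → (q2, yxxyyxxxyyx, XAXZ)
  read y, top X: go to q2, push ε → (q2, xxyyxxxyyx, AXZ)
  read x, top A: go to q1, push AX → (q1, xyyxxxyyx, AXXZ)
  ε-move, top A: go to q2, push XA → (q2, xyyxxxyyx, XAXXZ)
  read x, top X: go to q2, push XX → (q2, yyxxxyyx, XXAXXZ)
  read y, top X: go to q2, push ε → (q2, yxxxyyx, XAXXZ)
  read y, top X: go to q2, push ε → (q2, xxxyyx, AXXZ)
  read x, top A: go to q1, push AX → (q1, xxyyx, AXXXZ)
  ε-move, top A: go to q2, push XA → (q2, xxyyx, XAXXXZ)
  read x, top X: go to q2, push XX → (q2, xyyx, XXAXXXZ)
  read x, top X: go to q2, push XX → (q2, yyx, XXXAXXXZ)
  read y, top X: go to q2, push ε → (q2, yx, XXAXXXZ)
  read y, top X: go to q2, push ε → (q2, x, XAXXXZ)
  read x, top X: go to q2, push XX → (q2, ε, XXAXXXZ)
All input consumed; M is in state q2.

q2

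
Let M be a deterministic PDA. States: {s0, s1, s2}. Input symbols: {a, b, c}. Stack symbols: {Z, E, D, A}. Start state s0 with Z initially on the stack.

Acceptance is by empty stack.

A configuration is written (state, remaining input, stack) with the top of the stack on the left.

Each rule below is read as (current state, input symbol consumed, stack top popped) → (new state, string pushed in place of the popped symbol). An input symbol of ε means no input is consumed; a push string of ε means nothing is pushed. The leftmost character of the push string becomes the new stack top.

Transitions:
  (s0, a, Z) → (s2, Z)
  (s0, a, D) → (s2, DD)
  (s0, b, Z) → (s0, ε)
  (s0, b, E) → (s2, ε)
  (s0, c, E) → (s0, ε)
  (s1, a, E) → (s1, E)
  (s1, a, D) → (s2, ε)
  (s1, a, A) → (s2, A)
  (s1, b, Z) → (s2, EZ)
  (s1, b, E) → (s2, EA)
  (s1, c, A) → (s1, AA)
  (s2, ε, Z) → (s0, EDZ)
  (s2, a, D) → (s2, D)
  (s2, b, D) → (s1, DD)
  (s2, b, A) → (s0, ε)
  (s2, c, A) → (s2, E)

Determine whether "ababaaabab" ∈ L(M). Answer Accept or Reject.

(s0, ababaaabab, Z)
  read a, top Z: go to s2, push Z → (s2, babaaabab, Z)
  ε-move, top Z: go to s0, push EDZ → (s0, babaaabab, EDZ)
  read b, top E: go to s2, push ε → (s2, abaaabab, DZ)
  read a, top D: go to s2, push D → (s2, baaabab, DZ)
  read b, top D: go to s1, push DD → (s1, aaabab, DDZ)
  read a, top D: go to s2, push ε → (s2, aabab, DZ)
  read a, top D: go to s2, push D → (s2, abab, DZ)
  read a, top D: go to s2, push D → (s2, bab, DZ)
  read b, top D: go to s1, push DD → (s1, ab, DDZ)
  read a, top D: go to s2, push ε → (s2, b, DZ)
  read b, top D: go to s1, push DD → (s1, ε, DDZ)
All input consumed; stack is DDZ, not empty, and no further ε-move applies.

Reject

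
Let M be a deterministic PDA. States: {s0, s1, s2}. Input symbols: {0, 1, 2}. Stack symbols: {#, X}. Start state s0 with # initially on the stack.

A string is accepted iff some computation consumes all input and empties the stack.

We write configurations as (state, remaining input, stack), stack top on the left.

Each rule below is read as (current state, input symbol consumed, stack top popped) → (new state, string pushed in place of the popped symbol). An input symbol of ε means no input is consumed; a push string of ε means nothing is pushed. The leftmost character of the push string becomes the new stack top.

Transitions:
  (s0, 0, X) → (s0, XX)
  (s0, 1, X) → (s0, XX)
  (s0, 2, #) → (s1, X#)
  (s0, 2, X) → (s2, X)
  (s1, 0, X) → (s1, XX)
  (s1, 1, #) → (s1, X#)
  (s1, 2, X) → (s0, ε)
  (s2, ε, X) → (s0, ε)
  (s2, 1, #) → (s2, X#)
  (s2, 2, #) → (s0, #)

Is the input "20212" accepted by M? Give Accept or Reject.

(s0, 20212, #) ⊢ (s1, 0212, X#) ⊢ (s1, 212, XX#) ⊢ (s0, 12, X#) ⊢ (s0, 2, XX#) ⊢ (s2, ε, XX#) ⊢ (s0, ε, X#)
All input consumed; stack is X#, not empty, and no further ε-move applies.

Reject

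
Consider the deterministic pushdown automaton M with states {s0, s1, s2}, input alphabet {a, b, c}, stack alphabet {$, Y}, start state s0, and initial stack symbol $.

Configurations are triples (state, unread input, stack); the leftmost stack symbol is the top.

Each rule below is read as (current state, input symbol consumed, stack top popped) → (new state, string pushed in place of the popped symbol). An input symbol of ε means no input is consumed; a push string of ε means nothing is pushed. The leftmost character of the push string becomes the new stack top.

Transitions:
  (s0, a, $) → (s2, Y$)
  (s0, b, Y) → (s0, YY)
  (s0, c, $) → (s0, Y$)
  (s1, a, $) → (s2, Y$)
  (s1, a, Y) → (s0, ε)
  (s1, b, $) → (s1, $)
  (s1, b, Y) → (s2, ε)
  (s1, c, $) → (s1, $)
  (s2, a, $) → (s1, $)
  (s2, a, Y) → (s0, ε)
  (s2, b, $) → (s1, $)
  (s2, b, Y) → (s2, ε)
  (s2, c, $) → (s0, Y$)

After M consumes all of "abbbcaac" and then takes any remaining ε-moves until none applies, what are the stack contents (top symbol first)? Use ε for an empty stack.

Y$

(s0, abbbcaac, $)
  read a, top $: go to s2, push Y$ → (s2, bbbcaac, Y$)
  read b, top Y: go to s2, push ε → (s2, bbcaac, $)
  read b, top $: go to s1, push $ → (s1, bcaac, $)
  read b, top $: go to s1, push $ → (s1, caac, $)
  read c, top $: go to s1, push $ → (s1, aac, $)
  read a, top $: go to s2, push Y$ → (s2, ac, Y$)
  read a, top Y: go to s0, push ε → (s0, c, $)
  read c, top $: go to s0, push Y$ → (s0, ε, Y$)
All input consumed in state s0 with stack Y$.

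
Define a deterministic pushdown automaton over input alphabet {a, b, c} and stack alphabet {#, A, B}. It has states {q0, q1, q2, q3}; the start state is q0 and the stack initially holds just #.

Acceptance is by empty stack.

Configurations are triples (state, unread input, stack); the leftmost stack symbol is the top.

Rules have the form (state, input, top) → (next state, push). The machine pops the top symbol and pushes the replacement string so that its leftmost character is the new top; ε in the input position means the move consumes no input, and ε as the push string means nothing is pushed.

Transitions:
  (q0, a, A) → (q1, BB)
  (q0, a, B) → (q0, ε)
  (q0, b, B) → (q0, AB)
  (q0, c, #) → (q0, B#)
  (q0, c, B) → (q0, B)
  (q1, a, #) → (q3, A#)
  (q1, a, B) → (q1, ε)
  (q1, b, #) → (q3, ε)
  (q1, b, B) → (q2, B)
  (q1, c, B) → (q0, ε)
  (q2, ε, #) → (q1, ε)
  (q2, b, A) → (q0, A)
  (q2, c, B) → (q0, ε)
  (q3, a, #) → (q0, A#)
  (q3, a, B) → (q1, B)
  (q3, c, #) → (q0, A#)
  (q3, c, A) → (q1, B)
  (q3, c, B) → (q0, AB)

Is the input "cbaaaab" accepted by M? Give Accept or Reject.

Accept

(q0, cbaaaab, #)
  read c, top #: go to q0, push B# → (q0, baaaab, B#)
  read b, top B: go to q0, push AB → (q0, aaaab, AB#)
  read a, top A: go to q1, push BB → (q1, aaab, BBB#)
  read a, top B: go to q1, push ε → (q1, aab, BB#)
  read a, top B: go to q1, push ε → (q1, ab, B#)
  read a, top B: go to q1, push ε → (q1, b, #)
  read b, top #: go to q3, push ε → (q3, ε, ε)
All input consumed and the stack is empty.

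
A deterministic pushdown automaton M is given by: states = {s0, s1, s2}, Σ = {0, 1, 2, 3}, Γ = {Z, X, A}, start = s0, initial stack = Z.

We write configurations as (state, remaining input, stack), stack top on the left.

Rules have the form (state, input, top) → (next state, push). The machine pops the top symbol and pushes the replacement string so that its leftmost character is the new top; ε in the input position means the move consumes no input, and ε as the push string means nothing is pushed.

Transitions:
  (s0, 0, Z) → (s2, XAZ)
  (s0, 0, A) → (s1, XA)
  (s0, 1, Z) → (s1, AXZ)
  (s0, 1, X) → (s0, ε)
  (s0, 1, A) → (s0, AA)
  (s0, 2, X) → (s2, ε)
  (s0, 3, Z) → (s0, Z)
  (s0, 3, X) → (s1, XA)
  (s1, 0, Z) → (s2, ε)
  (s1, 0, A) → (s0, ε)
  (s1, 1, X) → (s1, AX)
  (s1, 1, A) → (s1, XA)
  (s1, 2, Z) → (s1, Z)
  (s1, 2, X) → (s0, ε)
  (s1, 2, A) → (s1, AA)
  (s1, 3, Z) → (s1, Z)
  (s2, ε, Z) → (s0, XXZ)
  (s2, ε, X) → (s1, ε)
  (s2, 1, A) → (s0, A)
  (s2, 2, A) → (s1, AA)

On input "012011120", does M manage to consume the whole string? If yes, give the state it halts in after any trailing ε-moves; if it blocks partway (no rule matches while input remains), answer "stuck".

s0

(s0, 012011120, Z)
  read 0, top Z: go to s2, push XAZ → (s2, 12011120, XAZ)
  ε-move, top X: go to s1, push ε → (s1, 12011120, AZ)
  read 1, top A: go to s1, push XA → (s1, 2011120, XAZ)
  read 2, top X: go to s0, push ε → (s0, 011120, AZ)
  read 0, top A: go to s1, push XA → (s1, 11120, XAZ)
  read 1, top X: go to s1, push AX → (s1, 1120, AXAZ)
  read 1, top A: go to s1, push XA → (s1, 120, XAXAZ)
  read 1, top X: go to s1, push AX → (s1, 20, AXAXAZ)
  read 2, top A: go to s1, push AA → (s1, 0, AAXAXAZ)
  read 0, top A: go to s0, push ε → (s0, ε, AXAXAZ)
All input consumed; M is in state s0.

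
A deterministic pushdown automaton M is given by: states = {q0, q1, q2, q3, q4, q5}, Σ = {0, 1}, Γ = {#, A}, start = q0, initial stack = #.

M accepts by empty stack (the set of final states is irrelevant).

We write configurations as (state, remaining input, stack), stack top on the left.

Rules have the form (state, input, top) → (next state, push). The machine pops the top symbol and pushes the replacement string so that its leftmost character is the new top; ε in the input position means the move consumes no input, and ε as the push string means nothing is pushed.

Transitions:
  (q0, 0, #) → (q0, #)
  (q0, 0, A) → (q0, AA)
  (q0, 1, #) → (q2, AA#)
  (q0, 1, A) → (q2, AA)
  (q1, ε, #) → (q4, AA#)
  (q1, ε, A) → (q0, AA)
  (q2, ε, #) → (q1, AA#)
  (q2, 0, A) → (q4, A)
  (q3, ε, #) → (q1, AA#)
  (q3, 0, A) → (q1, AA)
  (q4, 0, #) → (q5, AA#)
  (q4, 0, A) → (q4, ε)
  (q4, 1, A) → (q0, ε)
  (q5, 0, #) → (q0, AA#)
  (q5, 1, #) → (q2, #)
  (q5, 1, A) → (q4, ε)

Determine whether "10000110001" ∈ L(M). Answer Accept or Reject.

Reject

(q0, 10000110001, #)
  read 1, top #: go to q2, push AA# → (q2, 0000110001, AA#)
  read 0, top A: go to q4, push A → (q4, 000110001, AA#)
  read 0, top A: go to q4, push ε → (q4, 00110001, A#)
  read 0, top A: go to q4, push ε → (q4, 0110001, #)
  read 0, top #: go to q5, push AA# → (q5, 110001, AA#)
  read 1, top A: go to q4, push ε → (q4, 10001, A#)
  read 1, top A: go to q0, push ε → (q0, 0001, #)
  read 0, top #: go to q0, push # → (q0, 001, #)
  read 0, top #: go to q0, push # → (q0, 01, #)
  read 0, top #: go to q0, push # → (q0, 1, #)
  read 1, top #: go to q2, push AA# → (q2, ε, AA#)
All input consumed; stack is AA#, not empty, and no further ε-move applies.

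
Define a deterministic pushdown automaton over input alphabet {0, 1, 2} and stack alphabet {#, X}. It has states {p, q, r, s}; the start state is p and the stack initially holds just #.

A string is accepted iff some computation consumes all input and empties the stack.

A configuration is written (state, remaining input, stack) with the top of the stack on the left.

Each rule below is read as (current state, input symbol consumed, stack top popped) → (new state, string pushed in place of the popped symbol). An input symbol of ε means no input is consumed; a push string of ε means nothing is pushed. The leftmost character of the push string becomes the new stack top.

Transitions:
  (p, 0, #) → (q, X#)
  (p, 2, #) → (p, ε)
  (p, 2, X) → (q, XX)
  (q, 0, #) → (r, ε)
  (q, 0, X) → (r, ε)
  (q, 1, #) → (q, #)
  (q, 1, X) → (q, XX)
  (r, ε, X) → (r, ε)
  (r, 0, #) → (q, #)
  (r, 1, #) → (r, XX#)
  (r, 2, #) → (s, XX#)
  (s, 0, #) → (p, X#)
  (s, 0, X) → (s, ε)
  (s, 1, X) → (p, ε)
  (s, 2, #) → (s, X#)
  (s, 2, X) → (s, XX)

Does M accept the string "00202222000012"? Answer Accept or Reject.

Accept

(p, 00202222000012, #) ⊢ (q, 0202222000012, X#) ⊢ (r, 202222000012, #) ⊢ (s, 02222000012, XX#) ⊢ (s, 2222000012, X#) ⊢ (s, 222000012, XX#) ⊢ (s, 22000012, XXX#) ⊢ (s, 2000012, XXXX#) ⊢ (s, 000012, XXXXX#) ⊢ (s, 00012, XXXX#) ⊢ (s, 0012, XXX#) ⊢ (s, 012, XX#) ⊢ (s, 12, X#) ⊢ (p, 2, #) ⊢ (p, ε, ε)
All input consumed and the stack is empty.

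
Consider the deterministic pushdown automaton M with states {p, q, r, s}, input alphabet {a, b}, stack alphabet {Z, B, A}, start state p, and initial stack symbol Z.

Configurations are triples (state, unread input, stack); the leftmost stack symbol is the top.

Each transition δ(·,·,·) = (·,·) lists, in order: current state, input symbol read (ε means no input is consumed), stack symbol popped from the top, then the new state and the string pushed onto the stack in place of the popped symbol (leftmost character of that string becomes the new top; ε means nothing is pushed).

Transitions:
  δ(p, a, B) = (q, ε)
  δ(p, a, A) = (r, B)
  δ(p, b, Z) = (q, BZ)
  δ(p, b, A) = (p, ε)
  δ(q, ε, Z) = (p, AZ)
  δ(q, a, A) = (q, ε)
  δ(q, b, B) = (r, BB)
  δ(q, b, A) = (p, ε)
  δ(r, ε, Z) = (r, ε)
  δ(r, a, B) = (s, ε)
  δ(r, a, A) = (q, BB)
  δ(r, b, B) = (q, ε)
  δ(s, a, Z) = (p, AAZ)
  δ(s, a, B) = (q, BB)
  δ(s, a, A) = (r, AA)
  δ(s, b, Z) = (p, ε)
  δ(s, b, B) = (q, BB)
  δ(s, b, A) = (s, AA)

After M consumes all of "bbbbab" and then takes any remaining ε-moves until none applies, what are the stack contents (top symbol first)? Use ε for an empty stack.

(p, bbbbab, Z)
  read b, top Z: go to q, push BZ → (q, bbbab, BZ)
  read b, top B: go to r, push BB → (r, bbab, BBZ)
  read b, top B: go to q, push ε → (q, bab, BZ)
  read b, top B: go to r, push BB → (r, ab, BBZ)
  read a, top B: go to s, push ε → (s, b, BZ)
  read b, top B: go to q, push BB → (q, ε, BBZ)
All input consumed in state q with stack BBZ.

BBZ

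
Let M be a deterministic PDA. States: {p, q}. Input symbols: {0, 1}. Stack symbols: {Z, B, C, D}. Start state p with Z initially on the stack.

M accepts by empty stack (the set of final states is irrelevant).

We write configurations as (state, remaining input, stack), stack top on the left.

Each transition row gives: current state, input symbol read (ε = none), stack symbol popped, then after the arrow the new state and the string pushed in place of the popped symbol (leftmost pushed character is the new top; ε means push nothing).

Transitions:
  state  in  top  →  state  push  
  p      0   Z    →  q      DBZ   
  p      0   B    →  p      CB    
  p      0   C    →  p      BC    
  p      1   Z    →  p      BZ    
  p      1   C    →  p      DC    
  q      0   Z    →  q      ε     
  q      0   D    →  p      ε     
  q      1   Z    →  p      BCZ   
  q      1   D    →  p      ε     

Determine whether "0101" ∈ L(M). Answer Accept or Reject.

Reject

(p, 0101, Z)
  read 0, top Z: go to q, push DBZ → (q, 101, DBZ)
  read 1, top D: go to p, push ε → (p, 01, BZ)
  read 0, top B: go to p, push CB → (p, 1, CBZ)
  read 1, top C: go to p, push DC → (p, ε, DCBZ)
All input consumed; stack is DCBZ, not empty, and no further ε-move applies.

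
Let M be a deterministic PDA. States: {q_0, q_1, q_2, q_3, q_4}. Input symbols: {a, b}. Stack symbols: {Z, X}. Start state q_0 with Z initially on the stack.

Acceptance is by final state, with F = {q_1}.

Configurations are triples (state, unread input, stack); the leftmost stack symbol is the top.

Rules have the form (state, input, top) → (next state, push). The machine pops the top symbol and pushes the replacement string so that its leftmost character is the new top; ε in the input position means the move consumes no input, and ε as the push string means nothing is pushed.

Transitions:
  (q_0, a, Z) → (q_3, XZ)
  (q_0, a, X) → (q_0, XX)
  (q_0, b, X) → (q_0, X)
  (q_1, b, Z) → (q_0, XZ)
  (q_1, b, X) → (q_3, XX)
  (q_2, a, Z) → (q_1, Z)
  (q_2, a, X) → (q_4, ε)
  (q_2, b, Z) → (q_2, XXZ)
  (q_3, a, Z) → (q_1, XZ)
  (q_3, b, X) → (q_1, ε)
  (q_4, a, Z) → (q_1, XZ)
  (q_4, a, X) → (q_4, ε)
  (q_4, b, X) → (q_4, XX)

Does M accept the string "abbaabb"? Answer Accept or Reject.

(q_0, abbaabb, Z) ⊢ (q_3, bbaabb, XZ) ⊢ (q_1, baabb, Z) ⊢ (q_0, aabb, XZ) ⊢ (q_0, abb, XXZ) ⊢ (q_0, bb, XXXZ) ⊢ (q_0, b, XXXZ) ⊢ (q_0, ε, XXXZ)
All input consumed; state q_0 ∉ F and no further ε-move applies.

Reject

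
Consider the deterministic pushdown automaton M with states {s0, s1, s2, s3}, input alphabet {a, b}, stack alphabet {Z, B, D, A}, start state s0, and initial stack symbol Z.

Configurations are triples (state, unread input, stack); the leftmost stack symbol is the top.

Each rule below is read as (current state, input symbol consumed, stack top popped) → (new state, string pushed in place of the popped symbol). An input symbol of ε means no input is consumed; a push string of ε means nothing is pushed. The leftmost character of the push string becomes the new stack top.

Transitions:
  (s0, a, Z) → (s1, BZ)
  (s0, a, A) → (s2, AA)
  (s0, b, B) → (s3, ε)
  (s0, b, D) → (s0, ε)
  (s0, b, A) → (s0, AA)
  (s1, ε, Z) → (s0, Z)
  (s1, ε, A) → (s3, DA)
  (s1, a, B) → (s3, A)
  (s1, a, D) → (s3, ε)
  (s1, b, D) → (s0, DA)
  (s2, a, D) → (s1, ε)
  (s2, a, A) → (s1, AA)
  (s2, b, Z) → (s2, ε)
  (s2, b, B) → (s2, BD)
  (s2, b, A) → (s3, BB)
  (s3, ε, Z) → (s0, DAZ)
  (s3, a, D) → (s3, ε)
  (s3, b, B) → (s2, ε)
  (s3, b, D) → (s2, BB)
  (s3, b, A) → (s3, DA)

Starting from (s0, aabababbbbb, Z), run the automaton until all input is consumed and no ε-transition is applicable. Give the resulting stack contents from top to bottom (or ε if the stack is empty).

(s0, aabababbbbb, Z)
  read a, top Z: go to s1, push BZ → (s1, abababbbbb, BZ)
  read a, top B: go to s3, push A → (s3, bababbbbb, AZ)
  read b, top A: go to s3, push DA → (s3, ababbbbb, DAZ)
  read a, top D: go to s3, push ε → (s3, babbbbb, AZ)
  read b, top A: go to s3, push DA → (s3, abbbbb, DAZ)
  read a, top D: go to s3, push ε → (s3, bbbbb, AZ)
  read b, top A: go to s3, push DA → (s3, bbbb, DAZ)
  read b, top D: go to s2, push BB → (s2, bbb, BBAZ)
  read b, top B: go to s2, push BD → (s2, bb, BDBAZ)
  read b, top B: go to s2, push BD → (s2, b, BDDBAZ)
  read b, top B: go to s2, push BD → (s2, ε, BDDDBAZ)
All input consumed in state s2 with stack BDDDBAZ.

BDDDBAZ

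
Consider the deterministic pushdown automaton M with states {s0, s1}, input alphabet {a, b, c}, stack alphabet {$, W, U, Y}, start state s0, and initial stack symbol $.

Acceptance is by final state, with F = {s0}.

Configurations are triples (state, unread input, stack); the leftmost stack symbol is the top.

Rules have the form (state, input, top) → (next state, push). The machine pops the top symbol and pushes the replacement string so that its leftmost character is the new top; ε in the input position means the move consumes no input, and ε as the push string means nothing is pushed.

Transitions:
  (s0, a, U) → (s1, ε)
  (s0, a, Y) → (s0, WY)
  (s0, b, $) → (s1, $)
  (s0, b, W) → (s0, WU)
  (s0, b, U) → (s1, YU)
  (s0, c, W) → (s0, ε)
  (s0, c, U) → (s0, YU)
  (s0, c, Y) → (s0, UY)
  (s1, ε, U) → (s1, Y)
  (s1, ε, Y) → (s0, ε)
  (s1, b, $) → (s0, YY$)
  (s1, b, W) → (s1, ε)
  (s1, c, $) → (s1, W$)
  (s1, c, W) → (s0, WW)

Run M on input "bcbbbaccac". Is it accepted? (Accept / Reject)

Reject

(s0, bcbbbaccac, $)
  read b, top $: go to s1, push $ → (s1, cbbbaccac, $)
  read c, top $: go to s1, push W$ → (s1, bbbaccac, W$)
  read b, top W: go to s1, push ε → (s1, bbaccac, $)
  read b, top $: go to s0, push YY$ → (s0, baccac, YY$)
No transition applies at (s0, baccac, YY$); input not fully consumed.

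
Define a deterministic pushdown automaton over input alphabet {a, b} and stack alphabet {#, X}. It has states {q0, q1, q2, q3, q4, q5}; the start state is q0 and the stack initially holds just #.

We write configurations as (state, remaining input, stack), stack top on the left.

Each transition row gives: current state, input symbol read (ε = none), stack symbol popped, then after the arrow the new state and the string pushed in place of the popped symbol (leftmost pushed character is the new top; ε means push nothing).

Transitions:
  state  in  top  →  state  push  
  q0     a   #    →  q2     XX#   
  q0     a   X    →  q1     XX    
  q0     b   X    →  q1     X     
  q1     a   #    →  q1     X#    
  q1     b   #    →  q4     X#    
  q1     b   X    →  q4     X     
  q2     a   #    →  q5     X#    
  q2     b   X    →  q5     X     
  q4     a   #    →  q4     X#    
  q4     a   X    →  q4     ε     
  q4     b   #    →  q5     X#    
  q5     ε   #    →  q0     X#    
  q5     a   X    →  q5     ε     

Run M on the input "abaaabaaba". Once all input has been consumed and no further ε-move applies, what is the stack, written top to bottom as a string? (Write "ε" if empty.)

(q0, abaaabaaba, #) ⊢ (q2, baaabaaba, XX#) ⊢ (q5, aaabaaba, XX#) ⊢ (q5, aabaaba, X#) ⊢ (q5, abaaba, #) ⊢ (q0, abaaba, X#) ⊢ (q1, baaba, XX#) ⊢ (q4, aaba, XX#) ⊢ (q4, aba, X#) ⊢ (q4, ba, #) ⊢ (q5, a, X#) ⊢ (q5, ε, #) ⊢ (q0, ε, X#)
All input consumed in state q0 with stack X#.

X#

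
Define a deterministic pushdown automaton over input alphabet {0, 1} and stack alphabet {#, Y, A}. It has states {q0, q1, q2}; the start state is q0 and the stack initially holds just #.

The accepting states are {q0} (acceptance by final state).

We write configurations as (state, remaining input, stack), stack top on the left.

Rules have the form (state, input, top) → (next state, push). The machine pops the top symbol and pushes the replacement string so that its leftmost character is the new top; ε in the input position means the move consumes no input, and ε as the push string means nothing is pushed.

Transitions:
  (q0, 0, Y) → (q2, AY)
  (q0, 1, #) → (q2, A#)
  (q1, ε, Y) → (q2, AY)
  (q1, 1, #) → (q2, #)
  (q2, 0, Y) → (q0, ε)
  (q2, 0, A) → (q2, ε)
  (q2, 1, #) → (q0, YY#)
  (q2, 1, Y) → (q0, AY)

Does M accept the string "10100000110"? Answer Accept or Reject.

(q0, 10100000110, #)
  read 1, top #: go to q2, push A# → (q2, 0100000110, A#)
  read 0, top A: go to q2, push ε → (q2, 100000110, #)
  read 1, top #: go to q0, push YY# → (q0, 00000110, YY#)
  read 0, top Y: go to q2, push AY → (q2, 0000110, AYY#)
  read 0, top A: go to q2, push ε → (q2, 000110, YY#)
  read 0, top Y: go to q0, push ε → (q0, 00110, Y#)
  read 0, top Y: go to q2, push AY → (q2, 0110, AY#)
  read 0, top A: go to q2, push ε → (q2, 110, Y#)
  read 1, top Y: go to q0, push AY → (q0, 10, AY#)
No transition applies at (q0, 10, AY#); input not fully consumed.

Reject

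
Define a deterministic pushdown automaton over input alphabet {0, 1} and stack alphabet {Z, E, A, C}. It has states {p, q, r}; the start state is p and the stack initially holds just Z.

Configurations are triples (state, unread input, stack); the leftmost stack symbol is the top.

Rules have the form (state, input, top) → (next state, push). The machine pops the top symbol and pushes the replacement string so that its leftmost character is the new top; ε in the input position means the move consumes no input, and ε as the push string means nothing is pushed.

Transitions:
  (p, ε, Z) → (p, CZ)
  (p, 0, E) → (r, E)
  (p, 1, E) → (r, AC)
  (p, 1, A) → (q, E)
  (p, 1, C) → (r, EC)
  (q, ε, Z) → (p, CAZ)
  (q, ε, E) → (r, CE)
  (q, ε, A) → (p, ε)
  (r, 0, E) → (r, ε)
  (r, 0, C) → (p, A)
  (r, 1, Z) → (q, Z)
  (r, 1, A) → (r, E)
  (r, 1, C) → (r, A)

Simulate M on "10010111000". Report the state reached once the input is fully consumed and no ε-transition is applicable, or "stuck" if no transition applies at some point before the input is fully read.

r

(p, 10010111000, Z)
  ε-move, top Z: go to p, push CZ → (p, 10010111000, CZ)
  read 1, top C: go to r, push EC → (r, 0010111000, ECZ)
  read 0, top E: go to r, push ε → (r, 010111000, CZ)
  read 0, top C: go to p, push A → (p, 10111000, AZ)
  read 1, top A: go to q, push E → (q, 0111000, EZ)
  ε-move, top E: go to r, push CE → (r, 0111000, CEZ)
  read 0, top C: go to p, push A → (p, 111000, AEZ)
  read 1, top A: go to q, push E → (q, 11000, EEZ)
  ε-move, top E: go to r, push CE → (r, 11000, CEEZ)
  read 1, top C: go to r, push A → (r, 1000, AEEZ)
  read 1, top A: go to r, push E → (r, 000, EEEZ)
  read 0, top E: go to r, push ε → (r, 00, EEZ)
  read 0, top E: go to r, push ε → (r, 0, EZ)
  read 0, top E: go to r, push ε → (r, ε, Z)
All input consumed; M is in state r.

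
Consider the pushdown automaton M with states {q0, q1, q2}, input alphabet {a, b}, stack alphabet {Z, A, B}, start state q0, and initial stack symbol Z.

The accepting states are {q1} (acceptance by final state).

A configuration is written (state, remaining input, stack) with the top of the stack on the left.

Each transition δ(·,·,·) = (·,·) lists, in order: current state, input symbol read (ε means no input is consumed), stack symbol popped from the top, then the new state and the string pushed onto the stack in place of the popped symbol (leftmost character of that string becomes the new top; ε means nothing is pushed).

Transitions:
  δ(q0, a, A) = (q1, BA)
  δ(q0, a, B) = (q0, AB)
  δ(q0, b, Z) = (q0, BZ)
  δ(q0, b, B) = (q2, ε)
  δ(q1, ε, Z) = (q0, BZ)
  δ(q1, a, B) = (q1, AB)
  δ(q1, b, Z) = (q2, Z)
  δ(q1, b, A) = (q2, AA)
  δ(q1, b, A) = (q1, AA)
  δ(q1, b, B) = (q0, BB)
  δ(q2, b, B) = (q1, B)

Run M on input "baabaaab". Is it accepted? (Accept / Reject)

One accepting computation: (q0, baabaaab, Z) ⊢ (q0, aabaaab, BZ) ⊢ (q0, abaaab, ABZ) ⊢ (q1, baaab, BABZ) ⊢ (q0, aaab, BBABZ) ⊢ (q0, aab, ABBABZ) ⊢ (q1, ab, BABBABZ) ⊢ (q1, b, ABABBABZ) ⊢ (q1, ε, AABABBABZ)
All input consumed and state q1 ∈ F.

Accept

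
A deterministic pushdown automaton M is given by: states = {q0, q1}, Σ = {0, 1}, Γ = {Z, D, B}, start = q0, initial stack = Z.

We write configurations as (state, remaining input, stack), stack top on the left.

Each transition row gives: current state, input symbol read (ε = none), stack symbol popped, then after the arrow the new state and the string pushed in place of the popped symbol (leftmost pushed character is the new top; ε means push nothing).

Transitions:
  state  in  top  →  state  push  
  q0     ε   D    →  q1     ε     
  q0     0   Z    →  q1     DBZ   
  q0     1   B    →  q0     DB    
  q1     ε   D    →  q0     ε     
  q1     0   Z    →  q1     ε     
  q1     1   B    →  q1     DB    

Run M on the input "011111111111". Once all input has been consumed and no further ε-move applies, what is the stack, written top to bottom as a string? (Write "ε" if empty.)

BZ

(q0, 011111111111, Z)
  read 0, top Z: go to q1, push DBZ → (q1, 11111111111, DBZ)
  ε-move, top D: go to q0, push ε → (q0, 11111111111, BZ)
  read 1, top B: go to q0, push DB → (q0, 1111111111, DBZ)
  ε-move, top D: go to q1, push ε → (q1, 1111111111, BZ)
  read 1, top B: go to q1, push DB → (q1, 111111111, DBZ)
  ε-move, top D: go to q0, push ε → (q0, 111111111, BZ)
  read 1, top B: go to q0, push DB → (q0, 11111111, DBZ)
  ε-move, top D: go to q1, push ε → (q1, 11111111, BZ)
  read 1, top B: go to q1, push DB → (q1, 1111111, DBZ)
  ε-move, top D: go to q0, push ε → (q0, 1111111, BZ)
  read 1, top B: go to q0, push DB → (q0, 111111, DBZ)
  ε-move, top D: go to q1, push ε → (q1, 111111, BZ)
  read 1, top B: go to q1, push DB → (q1, 11111, DBZ)
  ε-move, top D: go to q0, push ε → (q0, 11111, BZ)
  read 1, top B: go to q0, push DB → (q0, 1111, DBZ)
  ε-move, top D: go to q1, push ε → (q1, 1111, BZ)
  read 1, top B: go to q1, push DB → (q1, 111, DBZ)
  ε-move, top D: go to q0, push ε → (q0, 111, BZ)
  read 1, top B: go to q0, push DB → (q0, 11, DBZ)
  ε-move, top D: go to q1, push ε → (q1, 11, BZ)
  read 1, top B: go to q1, push DB → (q1, 1, DBZ)
  ε-move, top D: go to q0, push ε → (q0, 1, BZ)
  read 1, top B: go to q0, push DB → (q0, ε, DBZ)
  ε-move, top D: go to q1, push ε → (q1, ε, BZ)
All input consumed in state q1 with stack BZ.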